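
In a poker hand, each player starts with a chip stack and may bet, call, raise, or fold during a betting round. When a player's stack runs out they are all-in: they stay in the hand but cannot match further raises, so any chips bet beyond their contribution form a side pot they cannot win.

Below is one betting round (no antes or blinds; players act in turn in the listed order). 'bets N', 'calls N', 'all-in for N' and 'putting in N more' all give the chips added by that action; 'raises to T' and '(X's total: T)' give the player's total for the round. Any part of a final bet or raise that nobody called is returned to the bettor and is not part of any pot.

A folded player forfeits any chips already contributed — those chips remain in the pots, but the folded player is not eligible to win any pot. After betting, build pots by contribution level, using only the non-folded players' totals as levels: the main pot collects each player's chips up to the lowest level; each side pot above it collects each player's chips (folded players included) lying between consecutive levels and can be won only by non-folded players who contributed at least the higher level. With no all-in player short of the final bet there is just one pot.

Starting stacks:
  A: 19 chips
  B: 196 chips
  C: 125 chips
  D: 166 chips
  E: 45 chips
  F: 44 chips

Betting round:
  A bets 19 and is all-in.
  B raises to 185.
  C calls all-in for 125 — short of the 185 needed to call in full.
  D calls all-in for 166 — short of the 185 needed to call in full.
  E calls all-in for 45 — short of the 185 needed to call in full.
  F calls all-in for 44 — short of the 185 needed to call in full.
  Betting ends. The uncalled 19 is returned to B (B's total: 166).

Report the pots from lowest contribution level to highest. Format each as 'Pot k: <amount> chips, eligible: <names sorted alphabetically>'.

Contributions (after 19 returned to B): A=19, B=166, C=125, D=166, E=45, F=44
Pot levels (distinct totals of non-folded players): 19, 44, 45, 125, 166
Layer 1-19: 19 each from A, B, C, D, E, F = 19*6 = 114 chips; eligible A, B, C, D, E, F
Layer 20-44: 25 each from B, C, D, E, F = 25*5 = 125 chips; eligible B, C, D, E, F
Layer 45-45: 1 each from B, C, D, E = 1*4 = 4 chips; eligible B, C, D, E
Layer 46-125: 80 each from B, C, D = 80*3 = 240 chips; eligible B, C, D
Layer 126-166: 41 each from B, D = 41*2 = 82 chips; eligible B, D

Pot 1: 114 chips, eligible: A, B, C, D, E, F
Pot 2: 125 chips, eligible: B, C, D, E, F
Pot 3: 4 chips, eligible: B, C, D, E
Pot 4: 240 chips, eligible: B, C, D
Pot 5: 82 chips, eligible: B, D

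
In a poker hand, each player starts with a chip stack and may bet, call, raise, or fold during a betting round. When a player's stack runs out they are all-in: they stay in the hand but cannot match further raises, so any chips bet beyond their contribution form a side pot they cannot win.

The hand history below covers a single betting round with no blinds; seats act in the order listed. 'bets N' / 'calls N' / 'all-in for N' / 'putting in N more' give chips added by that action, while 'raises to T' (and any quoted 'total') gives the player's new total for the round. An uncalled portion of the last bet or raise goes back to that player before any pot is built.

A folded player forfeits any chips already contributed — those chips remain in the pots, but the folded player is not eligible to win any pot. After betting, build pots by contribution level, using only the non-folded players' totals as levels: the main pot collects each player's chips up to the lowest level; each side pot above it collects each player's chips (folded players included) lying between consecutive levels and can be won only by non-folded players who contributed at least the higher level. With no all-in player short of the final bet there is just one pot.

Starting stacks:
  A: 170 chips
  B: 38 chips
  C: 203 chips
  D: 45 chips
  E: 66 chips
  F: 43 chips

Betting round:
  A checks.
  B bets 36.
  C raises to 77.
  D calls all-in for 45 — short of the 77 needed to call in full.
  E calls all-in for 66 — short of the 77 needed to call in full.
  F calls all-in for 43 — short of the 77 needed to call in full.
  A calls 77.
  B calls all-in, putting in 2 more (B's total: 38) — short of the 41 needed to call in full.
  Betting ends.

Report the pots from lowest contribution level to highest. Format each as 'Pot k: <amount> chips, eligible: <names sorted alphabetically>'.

Contributions: A=77, B=38, C=77, D=45, E=66, F=43
Pot levels (distinct totals of non-folded players): 38, 43, 45, 66, 77
Layer 1-38: 38 each from A, B, C, D, E, F = 38*6 = 228 chips; eligible A, B, C, D, E, F
Layer 39-43: 5 each from A, C, D, E, F = 5*5 = 25 chips; eligible A, C, D, E, F
Layer 44-45: 2 each from A, C, D, E = 2*4 = 8 chips; eligible A, C, D, E
Layer 46-66: 21 each from A, C, E = 21*3 = 63 chips; eligible A, C, E
Layer 67-77: 11 each from A, C = 11*2 = 22 chips; eligible A, C

Pot 1: 228 chips, eligible: A, B, C, D, E, F
Pot 2: 25 chips, eligible: A, C, D, E, F
Pot 3: 8 chips, eligible: A, C, D, E
Pot 4: 63 chips, eligible: A, C, E
Pot 5: 22 chips, eligible: A, C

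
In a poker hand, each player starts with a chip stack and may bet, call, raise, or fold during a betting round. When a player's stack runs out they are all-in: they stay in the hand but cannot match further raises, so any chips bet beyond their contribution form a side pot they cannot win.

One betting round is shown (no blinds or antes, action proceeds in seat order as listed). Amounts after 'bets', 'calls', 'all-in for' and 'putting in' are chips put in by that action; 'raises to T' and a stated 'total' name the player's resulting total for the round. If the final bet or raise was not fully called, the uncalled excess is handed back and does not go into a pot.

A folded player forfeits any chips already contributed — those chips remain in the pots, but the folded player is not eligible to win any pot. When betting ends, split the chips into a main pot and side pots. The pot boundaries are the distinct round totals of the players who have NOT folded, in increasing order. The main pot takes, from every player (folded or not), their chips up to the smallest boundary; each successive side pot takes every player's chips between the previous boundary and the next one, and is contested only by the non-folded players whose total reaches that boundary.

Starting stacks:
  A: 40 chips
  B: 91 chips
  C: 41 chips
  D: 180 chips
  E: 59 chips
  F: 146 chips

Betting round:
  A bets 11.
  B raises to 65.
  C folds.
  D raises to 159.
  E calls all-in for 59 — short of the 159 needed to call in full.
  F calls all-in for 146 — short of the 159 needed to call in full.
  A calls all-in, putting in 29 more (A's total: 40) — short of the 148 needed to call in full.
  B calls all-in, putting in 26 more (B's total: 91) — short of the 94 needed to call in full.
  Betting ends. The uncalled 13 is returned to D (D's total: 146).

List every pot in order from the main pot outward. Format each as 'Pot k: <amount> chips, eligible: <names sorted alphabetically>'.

Contributions (after 13 returned to D): A=40, B=91, D=146, E=59, F=146
Folded: C
Pot levels (distinct totals of non-folded players): 40, 59, 91, 146
Layer 1-40: 40 each from A, B, D, E, F = 40*5 = 200 chips; eligible A, B, D, E, F
Layer 41-59: 19 each from B, D, E, F = 19*4 = 76 chips; eligible B, D, E, F
Layer 60-91: 32 each from B, D, F = 32*3 = 96 chips; eligible B, D, F
Layer 92-146: 55 each from D, F = 55*2 = 110 chips; eligible D, F

Pot 1: 200 chips, eligible: A, B, D, E, F
Pot 2: 76 chips, eligible: B, D, E, F
Pot 3: 96 chips, eligible: B, D, F
Pot 4: 110 chips, eligible: D, F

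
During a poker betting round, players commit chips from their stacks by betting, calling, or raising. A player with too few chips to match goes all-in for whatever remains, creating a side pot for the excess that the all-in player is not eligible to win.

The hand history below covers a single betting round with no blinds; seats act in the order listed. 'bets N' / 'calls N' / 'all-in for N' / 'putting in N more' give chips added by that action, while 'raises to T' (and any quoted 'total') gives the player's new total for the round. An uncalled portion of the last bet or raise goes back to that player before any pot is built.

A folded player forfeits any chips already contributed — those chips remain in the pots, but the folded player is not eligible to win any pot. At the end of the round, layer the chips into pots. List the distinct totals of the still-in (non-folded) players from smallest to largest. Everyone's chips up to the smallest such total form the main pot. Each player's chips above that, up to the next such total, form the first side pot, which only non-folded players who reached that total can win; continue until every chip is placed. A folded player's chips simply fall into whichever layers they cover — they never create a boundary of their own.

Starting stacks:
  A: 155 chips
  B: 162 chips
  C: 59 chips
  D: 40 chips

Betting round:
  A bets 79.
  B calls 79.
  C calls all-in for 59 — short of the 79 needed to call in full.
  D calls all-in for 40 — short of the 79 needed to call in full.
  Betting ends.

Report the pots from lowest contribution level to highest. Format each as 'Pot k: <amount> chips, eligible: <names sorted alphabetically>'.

Contributions: A=79, B=79, C=59, D=40
Pot levels (distinct totals of non-folded players): 40, 59, 79
Layer 1-40: 40 each from A, B, C, D = 40*4 = 160 chips; eligible A, B, C, D
Layer 41-59: 19 each from A, B, C = 19*3 = 57 chips; eligible A, B, C
Layer 60-79: 20 each from A, B = 20*2 = 40 chips; eligible A, B

Pot 1: 160 chips, eligible: A, B, C, D
Pot 2: 57 chips, eligible: A, B, C
Pot 3: 40 chips, eligible: A, B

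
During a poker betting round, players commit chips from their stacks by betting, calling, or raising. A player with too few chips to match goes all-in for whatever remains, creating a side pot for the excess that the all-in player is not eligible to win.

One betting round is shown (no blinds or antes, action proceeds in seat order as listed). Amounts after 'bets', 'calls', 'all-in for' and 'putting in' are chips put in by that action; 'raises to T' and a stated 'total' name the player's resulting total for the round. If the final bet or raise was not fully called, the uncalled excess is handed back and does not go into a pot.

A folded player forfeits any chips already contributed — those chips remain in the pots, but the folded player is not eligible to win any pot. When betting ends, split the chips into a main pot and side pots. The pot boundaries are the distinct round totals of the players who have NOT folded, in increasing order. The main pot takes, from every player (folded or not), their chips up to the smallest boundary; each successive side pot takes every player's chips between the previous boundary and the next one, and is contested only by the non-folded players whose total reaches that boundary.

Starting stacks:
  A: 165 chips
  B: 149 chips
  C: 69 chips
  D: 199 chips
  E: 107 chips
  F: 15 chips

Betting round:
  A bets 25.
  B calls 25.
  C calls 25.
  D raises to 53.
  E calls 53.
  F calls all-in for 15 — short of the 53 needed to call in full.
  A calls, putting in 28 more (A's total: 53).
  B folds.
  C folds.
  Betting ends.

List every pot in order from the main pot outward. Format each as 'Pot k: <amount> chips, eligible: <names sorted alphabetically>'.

Pot 1: 90 chips, eligible: A, D, E, F
Pot 2: 134 chips, eligible: A, D, E

Derivation:
Contributions: A=53, B=25, C=25, D=53, E=53, F=15
Folded: B, C
Pot levels (distinct totals of non-folded players): 15, 53
Layer 1-15: 15 each from A, B, C, D, E, F = 15*6 = 90 chips; eligible A, D, E, F
Layer 16-53: A 38 + B 10 + C 10 + D 38 + E 38 = 134 chips; eligible A, D, E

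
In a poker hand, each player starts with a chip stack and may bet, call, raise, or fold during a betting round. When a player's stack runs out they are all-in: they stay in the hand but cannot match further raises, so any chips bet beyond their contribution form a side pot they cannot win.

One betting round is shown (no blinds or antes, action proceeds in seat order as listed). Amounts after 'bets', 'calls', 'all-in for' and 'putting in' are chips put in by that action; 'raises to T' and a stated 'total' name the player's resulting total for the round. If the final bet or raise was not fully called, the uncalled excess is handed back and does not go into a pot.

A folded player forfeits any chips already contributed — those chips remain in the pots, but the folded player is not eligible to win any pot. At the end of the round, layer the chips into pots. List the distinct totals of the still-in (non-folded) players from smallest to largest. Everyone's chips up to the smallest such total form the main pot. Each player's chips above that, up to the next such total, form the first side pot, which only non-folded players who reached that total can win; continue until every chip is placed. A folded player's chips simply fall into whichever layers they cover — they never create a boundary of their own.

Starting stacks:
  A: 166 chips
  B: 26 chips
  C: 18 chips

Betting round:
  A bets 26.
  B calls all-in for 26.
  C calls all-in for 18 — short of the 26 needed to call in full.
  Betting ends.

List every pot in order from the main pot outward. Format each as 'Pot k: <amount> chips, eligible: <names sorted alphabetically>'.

Contributions: A=26, B=26, C=18
Pot levels (distinct totals of non-folded players): 18, 26
Layer 1-18: 18 each from A, B, C = 18*3 = 54 chips; eligible A, B, C
Layer 19-26: 8 each from A, B = 8*2 = 16 chips; eligible A, B

Pot 1: 54 chips, eligible: A, B, C
Pot 2: 16 chips, eligible: A, B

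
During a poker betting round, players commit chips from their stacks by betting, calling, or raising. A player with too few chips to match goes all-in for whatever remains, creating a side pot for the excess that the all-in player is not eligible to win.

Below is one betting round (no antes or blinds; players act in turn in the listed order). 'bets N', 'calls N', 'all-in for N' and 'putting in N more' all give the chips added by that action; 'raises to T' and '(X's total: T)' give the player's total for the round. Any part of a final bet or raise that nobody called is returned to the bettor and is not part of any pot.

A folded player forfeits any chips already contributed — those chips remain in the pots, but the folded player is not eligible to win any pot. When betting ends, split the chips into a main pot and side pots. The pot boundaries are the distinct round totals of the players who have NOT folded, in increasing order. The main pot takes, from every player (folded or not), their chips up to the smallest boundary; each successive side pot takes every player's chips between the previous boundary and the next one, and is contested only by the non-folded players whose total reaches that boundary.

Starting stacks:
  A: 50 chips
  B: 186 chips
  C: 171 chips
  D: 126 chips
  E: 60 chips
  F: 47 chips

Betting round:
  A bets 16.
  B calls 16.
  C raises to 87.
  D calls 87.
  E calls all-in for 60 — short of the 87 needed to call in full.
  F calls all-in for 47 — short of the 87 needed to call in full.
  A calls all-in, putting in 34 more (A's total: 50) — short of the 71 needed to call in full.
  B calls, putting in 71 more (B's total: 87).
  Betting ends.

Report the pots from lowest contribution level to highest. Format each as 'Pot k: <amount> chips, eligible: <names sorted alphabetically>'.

Contributions: A=50, B=87, C=87, D=87, E=60, F=47
Pot levels (distinct totals of non-folded players): 47, 50, 60, 87
Layer 1-47: 47 each from A, B, C, D, E, F = 47*6 = 282 chips; eligible A, B, C, D, E, F
Layer 48-50: 3 each from A, B, C, D, E = 3*5 = 15 chips; eligible A, B, C, D, E
Layer 51-60: 10 each from B, C, D, E = 10*4 = 40 chips; eligible B, C, D, E
Layer 61-87: 27 each from B, C, D = 27*3 = 81 chips; eligible B, C, D

Pot 1: 282 chips, eligible: A, B, C, D, E, F
Pot 2: 15 chips, eligible: A, B, C, D, E
Pot 3: 40 chips, eligible: B, C, D, E
Pot 4: 81 chips, eligible: B, C, D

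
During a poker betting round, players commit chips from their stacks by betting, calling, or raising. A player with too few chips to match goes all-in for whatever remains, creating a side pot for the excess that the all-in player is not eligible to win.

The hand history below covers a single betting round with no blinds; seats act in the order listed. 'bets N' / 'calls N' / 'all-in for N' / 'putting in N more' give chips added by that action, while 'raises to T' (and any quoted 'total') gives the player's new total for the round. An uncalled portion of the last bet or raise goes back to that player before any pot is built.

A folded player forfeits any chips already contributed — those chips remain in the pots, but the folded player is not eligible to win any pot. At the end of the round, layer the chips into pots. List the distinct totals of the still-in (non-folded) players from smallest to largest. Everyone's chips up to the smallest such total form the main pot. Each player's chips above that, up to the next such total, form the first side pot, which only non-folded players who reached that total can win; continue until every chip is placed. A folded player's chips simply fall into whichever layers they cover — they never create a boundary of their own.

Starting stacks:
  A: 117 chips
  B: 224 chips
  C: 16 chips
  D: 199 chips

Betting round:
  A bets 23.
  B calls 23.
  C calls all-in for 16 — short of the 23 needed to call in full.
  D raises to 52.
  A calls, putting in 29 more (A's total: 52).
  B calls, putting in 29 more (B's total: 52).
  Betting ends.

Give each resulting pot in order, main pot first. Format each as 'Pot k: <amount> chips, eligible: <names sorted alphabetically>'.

Contributions: A=52, B=52, C=16, D=52
Pot levels (distinct totals of non-folded players): 16, 52
Layer 1-16: 16 each from A, B, C, D = 16*4 = 64 chips; eligible A, B, C, D
Layer 17-52: 36 each from A, B, D = 36*3 = 108 chips; eligible A, B, D

Pot 1: 64 chips, eligible: A, B, C, D
Pot 2: 108 chips, eligible: A, B, D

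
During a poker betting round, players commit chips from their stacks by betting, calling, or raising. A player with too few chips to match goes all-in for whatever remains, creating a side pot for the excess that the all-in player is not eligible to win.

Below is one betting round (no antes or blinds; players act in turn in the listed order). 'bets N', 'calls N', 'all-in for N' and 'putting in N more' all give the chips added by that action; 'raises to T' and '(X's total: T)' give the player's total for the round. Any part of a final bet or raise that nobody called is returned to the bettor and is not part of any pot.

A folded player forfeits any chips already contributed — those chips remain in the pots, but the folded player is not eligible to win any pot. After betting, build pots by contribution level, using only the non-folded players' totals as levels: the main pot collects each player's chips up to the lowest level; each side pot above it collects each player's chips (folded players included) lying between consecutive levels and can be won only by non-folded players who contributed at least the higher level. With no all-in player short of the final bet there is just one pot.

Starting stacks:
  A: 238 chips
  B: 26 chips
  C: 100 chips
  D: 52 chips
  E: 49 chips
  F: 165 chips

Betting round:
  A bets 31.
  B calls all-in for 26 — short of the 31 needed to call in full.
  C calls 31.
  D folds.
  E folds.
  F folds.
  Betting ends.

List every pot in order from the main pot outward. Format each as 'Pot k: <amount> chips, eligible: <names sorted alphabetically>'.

Contributions: A=31, B=26, C=31
Folded: D, E, F
Pot levels (distinct totals of non-folded players): 26, 31
Layer 1-26: 26 each from A, B, C = 26*3 = 78 chips; eligible A, B, C
Layer 27-31: 5 each from A, C = 5*2 = 10 chips; eligible A, C

Pot 1: 78 chips, eligible: A, B, C
Pot 2: 10 chips, eligible: A, C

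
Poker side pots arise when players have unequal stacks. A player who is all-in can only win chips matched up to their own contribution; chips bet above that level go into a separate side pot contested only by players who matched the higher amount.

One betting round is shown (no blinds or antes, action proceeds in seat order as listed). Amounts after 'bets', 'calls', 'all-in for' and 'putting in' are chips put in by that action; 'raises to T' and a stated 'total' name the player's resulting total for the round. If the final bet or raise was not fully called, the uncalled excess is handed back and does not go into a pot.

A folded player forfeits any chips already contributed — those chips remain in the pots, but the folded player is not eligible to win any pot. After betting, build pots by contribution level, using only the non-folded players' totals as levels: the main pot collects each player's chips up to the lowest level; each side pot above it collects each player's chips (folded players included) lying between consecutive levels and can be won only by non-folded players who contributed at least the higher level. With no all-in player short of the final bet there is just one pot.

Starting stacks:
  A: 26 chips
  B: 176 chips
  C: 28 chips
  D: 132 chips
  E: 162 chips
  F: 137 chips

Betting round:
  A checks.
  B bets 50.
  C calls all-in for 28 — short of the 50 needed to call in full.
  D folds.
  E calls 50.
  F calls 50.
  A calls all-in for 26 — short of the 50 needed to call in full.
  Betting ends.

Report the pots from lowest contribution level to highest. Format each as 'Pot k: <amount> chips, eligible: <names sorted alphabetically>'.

Contributions: A=26, B=50, C=28, E=50, F=50
Folded: D
Pot levels (distinct totals of non-folded players): 26, 28, 50
Layer 1-26: 26 each from A, B, C, E, F = 26*5 = 130 chips; eligible A, B, C, E, F
Layer 27-28: 2 each from B, C, E, F = 2*4 = 8 chips; eligible B, C, E, F
Layer 29-50: 22 each from B, E, F = 22*3 = 66 chips; eligible B, E, F

Pot 1: 130 chips, eligible: A, B, C, E, F
Pot 2: 8 chips, eligible: B, C, E, F
Pot 3: 66 chips, eligible: B, E, F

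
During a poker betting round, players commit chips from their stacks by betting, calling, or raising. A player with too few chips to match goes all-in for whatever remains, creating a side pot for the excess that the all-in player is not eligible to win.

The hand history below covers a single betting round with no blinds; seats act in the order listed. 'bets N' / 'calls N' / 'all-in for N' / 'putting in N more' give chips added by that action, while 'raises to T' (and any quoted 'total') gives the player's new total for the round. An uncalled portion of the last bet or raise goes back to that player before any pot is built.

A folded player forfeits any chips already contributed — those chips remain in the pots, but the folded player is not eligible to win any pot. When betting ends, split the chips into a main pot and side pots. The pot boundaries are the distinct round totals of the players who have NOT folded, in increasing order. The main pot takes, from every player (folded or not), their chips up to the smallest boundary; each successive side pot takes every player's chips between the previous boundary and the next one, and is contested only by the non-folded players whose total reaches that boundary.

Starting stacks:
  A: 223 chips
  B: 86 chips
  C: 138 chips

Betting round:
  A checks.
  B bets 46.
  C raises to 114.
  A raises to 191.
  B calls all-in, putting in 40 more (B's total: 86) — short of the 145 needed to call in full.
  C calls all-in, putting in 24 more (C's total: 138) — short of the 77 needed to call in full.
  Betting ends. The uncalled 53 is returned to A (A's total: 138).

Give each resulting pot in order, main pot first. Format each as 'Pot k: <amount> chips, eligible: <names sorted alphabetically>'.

Contributions (after 53 returned to A): A=138, B=86, C=138
Pot levels (distinct totals of non-folded players): 86, 138
Layer 1-86: 86 each from A, B, C = 86*3 = 258 chips; eligible A, B, C
Layer 87-138: 52 each from A, C = 52*2 = 104 chips; eligible A, C

Pot 1: 258 chips, eligible: A, B, C
Pot 2: 104 chips, eligible: A, C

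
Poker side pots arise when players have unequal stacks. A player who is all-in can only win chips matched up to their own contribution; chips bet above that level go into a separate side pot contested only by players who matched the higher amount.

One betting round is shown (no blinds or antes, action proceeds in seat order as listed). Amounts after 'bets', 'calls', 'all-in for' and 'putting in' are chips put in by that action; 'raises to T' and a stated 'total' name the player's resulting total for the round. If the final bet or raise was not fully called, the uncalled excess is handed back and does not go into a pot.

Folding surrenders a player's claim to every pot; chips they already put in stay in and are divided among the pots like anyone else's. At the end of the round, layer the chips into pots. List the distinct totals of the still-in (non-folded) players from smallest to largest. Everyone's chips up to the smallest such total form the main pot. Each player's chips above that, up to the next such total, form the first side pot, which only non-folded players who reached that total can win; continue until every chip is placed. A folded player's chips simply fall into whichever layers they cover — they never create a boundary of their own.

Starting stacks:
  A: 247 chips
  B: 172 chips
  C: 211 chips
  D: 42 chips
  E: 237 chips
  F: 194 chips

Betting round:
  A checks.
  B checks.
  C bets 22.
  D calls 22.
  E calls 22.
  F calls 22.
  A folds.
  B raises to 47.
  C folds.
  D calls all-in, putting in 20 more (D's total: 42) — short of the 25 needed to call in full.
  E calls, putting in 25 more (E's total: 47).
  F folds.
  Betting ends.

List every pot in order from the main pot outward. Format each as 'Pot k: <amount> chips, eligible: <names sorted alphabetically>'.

Contributions: B=47, C=22, D=42, E=47, F=22
Folded: A, C, F
Pot levels (distinct totals of non-folded players): 42, 47
Layer 1-42: B 42 + C 22 + D 42 + E 42 + F 22 = 170 chips; eligible B, D, E
Layer 43-47: 5 each from B, E = 5*2 = 10 chips; eligible B, E

Pot 1: 170 chips, eligible: B, D, E
Pot 2: 10 chips, eligible: B, E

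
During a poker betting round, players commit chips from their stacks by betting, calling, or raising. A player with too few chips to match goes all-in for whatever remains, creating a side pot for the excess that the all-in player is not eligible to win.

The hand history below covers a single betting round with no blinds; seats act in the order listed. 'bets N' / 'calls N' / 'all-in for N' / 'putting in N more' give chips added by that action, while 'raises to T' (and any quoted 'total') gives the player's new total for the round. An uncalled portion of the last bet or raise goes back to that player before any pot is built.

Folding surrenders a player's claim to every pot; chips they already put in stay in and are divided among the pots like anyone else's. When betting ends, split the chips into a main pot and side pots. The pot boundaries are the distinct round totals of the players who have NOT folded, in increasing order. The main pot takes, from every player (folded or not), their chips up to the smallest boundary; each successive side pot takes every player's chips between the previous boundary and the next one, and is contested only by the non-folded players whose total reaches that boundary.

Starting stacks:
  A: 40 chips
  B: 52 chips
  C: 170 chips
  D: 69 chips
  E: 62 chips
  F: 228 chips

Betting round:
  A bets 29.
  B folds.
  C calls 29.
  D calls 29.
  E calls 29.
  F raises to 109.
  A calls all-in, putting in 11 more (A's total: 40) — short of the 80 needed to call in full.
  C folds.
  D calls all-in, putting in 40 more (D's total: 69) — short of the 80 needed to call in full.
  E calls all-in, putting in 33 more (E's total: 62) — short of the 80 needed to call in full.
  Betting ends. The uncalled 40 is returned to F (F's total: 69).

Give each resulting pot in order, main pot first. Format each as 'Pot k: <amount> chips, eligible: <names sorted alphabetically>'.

Pot 1: 189 chips, eligible: A, D, E, F
Pot 2: 66 chips, eligible: D, E, F
Pot 3: 14 chips, eligible: D, F

Derivation:
Contributions (after 40 returned to F): A=40, C=29, D=69, E=62, F=69
Folded: B, C
Pot levels (distinct totals of non-folded players): 40, 62, 69
Layer 1-40: A 40 + C 29 + D 40 + E 40 + F 40 = 189 chips; eligible A, D, E, F
Layer 41-62: 22 each from D, E, F = 22*3 = 66 chips; eligible D, E, F
Layer 63-69: 7 each from D, F = 7*2 = 14 chips; eligible D, F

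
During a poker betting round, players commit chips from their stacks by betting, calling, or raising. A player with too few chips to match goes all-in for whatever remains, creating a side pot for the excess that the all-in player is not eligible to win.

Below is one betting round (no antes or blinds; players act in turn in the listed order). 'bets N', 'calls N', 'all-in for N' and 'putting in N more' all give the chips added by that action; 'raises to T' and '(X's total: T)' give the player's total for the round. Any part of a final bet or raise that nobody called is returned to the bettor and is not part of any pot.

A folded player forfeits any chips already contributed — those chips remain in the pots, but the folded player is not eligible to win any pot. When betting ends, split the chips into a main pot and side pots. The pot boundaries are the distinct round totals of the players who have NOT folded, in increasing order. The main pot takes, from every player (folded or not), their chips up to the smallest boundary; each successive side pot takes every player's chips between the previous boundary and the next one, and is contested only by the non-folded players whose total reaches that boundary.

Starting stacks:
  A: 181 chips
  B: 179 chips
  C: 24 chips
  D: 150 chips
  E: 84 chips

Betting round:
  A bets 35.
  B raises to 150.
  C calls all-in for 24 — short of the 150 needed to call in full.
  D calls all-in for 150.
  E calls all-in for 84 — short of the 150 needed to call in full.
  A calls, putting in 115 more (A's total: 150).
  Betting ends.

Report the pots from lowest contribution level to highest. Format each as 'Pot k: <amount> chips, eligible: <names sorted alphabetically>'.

Pot 1: 120 chips, eligible: A, B, C, D, E
Pot 2: 240 chips, eligible: A, B, D, E
Pot 3: 198 chips, eligible: A, B, D

Derivation:
Contributions: A=150, B=150, C=24, D=150, E=84
Pot levels (distinct totals of non-folded players): 24, 84, 150
Layer 1-24: 24 each from A, B, C, D, E = 24*5 = 120 chips; eligible A, B, C, D, E
Layer 25-84: 60 each from A, B, D, E = 60*4 = 240 chips; eligible A, B, D, E
Layer 85-150: 66 each from A, B, D = 66*3 = 198 chips; eligible A, B, D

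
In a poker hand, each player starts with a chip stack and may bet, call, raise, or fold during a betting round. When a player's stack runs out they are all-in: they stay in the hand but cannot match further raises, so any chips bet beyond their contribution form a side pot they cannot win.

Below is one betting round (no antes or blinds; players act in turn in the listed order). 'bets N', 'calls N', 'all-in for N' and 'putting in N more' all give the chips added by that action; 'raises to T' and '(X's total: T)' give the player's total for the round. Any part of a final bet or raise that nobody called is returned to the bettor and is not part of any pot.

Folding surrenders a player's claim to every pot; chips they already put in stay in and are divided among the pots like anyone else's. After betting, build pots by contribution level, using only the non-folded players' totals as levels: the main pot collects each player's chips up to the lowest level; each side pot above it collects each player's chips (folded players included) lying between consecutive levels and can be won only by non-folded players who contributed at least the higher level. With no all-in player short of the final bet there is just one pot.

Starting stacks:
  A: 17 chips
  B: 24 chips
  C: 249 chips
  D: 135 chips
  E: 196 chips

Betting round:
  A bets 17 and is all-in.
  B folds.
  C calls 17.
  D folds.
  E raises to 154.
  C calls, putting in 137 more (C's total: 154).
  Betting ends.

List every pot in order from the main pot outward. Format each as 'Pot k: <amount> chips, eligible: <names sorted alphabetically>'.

Pot 1: 51 chips, eligible: A, C, E
Pot 2: 274 chips, eligible: C, E

Derivation:
Contributions: A=17, C=154, E=154
Folded: B, D
Pot levels (distinct totals of non-folded players): 17, 154
Layer 1-17: 17 each from A, C, E = 17*3 = 51 chips; eligible A, C, E
Layer 18-154: 137 each from C, E = 137*2 = 274 chips; eligible C, E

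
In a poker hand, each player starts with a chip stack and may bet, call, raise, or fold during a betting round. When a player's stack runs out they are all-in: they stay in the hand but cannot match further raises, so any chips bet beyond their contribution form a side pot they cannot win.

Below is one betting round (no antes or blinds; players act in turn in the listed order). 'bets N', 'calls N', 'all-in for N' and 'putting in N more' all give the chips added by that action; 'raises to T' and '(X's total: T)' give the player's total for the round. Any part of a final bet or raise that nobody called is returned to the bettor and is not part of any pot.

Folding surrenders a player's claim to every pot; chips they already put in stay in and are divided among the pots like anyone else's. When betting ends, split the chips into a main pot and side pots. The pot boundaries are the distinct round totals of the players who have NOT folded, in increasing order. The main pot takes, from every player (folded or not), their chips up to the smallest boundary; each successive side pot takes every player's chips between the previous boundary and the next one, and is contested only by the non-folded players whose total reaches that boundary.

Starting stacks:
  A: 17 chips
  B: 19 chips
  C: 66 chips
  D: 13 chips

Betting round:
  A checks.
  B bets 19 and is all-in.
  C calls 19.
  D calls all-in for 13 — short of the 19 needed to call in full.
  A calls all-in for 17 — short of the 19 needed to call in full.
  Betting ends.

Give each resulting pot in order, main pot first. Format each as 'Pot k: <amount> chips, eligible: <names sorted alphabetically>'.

Contributions: A=17, B=19, C=19, D=13
Pot levels (distinct totals of non-folded players): 13, 17, 19
Layer 1-13: 13 each from A, B, C, D = 13*4 = 52 chips; eligible A, B, C, D
Layer 14-17: 4 each from A, B, C = 4*3 = 12 chips; eligible A, B, C
Layer 18-19: 2 each from B, C = 2*2 = 4 chips; eligible B, C

Pot 1: 52 chips, eligible: A, B, C, D
Pot 2: 12 chips, eligible: A, B, C
Pot 3: 4 chips, eligible: B, C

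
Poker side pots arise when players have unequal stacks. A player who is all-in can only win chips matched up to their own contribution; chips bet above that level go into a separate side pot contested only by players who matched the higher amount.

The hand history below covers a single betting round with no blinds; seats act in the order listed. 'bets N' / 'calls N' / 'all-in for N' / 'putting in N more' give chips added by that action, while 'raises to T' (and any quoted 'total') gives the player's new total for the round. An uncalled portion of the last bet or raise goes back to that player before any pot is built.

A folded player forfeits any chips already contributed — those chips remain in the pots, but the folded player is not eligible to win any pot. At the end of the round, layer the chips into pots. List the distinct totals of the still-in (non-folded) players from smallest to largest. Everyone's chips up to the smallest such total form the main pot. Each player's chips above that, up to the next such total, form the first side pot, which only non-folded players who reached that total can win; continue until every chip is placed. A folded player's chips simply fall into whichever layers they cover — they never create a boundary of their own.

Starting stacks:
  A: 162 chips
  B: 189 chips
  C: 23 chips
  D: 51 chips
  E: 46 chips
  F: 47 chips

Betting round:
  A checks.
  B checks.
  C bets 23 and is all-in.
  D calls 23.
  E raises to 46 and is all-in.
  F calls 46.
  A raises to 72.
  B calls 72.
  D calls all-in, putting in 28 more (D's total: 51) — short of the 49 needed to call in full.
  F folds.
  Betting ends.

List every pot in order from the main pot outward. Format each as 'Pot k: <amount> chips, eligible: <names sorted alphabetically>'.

Contributions: A=72, B=72, C=23, D=51, E=46, F=46
Folded: F
Pot levels (distinct totals of non-folded players): 23, 46, 51, 72
Layer 1-23: 23 each from A, B, C, D, E, F = 23*6 = 138 chips; eligible A, B, C, D, E
Layer 24-46: 23 each from A, B, D, E, F = 23*5 = 115 chips; eligible A, B, D, E
Layer 47-51: 5 each from A, B, D = 5*3 = 15 chips; eligible A, B, D
Layer 52-72: 21 each from A, B = 21*2 = 42 chips; eligible A, B

Pot 1: 138 chips, eligible: A, B, C, D, E
Pot 2: 115 chips, eligible: A, B, D, E
Pot 3: 15 chips, eligible: A, B, D
Pot 4: 42 chips, eligible: A, B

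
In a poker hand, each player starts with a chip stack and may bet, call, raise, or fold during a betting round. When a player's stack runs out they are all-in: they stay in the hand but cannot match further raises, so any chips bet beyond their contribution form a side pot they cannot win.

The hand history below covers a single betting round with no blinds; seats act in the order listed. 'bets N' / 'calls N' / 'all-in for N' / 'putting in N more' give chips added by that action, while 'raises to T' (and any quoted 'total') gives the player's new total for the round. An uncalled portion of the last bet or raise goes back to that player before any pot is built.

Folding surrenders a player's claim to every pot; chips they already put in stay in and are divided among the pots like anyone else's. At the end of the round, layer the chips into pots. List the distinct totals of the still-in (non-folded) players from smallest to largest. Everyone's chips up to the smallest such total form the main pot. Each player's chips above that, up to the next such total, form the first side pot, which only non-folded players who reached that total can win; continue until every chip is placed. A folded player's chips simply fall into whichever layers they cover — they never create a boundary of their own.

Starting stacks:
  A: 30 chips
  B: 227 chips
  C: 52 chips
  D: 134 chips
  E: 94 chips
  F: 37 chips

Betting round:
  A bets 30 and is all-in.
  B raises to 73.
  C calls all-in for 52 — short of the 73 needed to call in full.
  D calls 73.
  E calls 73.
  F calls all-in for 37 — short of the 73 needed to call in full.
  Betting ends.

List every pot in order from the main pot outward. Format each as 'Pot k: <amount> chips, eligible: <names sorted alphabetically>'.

Contributions: A=30, B=73, C=52, D=73, E=73, F=37
Pot levels (distinct totals of non-folded players): 30, 37, 52, 73
Layer 1-30: 30 each from A, B, C, D, E, F = 30*6 = 180 chips; eligible A, B, C, D, E, F
Layer 31-37: 7 each from B, C, D, E, F = 7*5 = 35 chips; eligible B, C, D, E, F
Layer 38-52: 15 each from B, C, D, E = 15*4 = 60 chips; eligible B, C, D, E
Layer 53-73: 21 each from B, D, E = 21*3 = 63 chips; eligible B, D, E

Pot 1: 180 chips, eligible: A, B, C, D, E, F
Pot 2: 35 chips, eligible: B, C, D, E, F
Pot 3: 60 chips, eligible: B, C, D, E
Pot 4: 63 chips, eligible: B, D, E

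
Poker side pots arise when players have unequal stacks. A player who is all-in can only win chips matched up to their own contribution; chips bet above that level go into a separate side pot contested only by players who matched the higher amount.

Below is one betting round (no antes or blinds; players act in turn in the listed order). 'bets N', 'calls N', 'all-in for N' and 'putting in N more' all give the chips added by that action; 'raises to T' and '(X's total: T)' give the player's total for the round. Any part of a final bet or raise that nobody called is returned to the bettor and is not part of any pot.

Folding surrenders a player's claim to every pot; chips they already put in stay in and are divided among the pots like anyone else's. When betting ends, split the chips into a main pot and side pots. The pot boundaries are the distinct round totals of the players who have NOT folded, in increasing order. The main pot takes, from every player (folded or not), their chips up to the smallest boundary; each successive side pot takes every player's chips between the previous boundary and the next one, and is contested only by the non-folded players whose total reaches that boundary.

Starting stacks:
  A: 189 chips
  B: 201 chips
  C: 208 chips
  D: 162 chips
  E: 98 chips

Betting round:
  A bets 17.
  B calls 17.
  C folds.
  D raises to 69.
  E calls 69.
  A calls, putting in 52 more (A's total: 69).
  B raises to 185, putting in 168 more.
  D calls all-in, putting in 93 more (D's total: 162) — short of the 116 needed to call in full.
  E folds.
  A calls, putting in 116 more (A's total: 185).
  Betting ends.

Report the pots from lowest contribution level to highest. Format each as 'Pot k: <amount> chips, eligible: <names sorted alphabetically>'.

Pot 1: 555 chips, eligible: A, B, D
Pot 2: 46 chips, eligible: A, B

Derivation:
Contributions: A=185, B=185, D=162, E=69
Folded: C, E
Pot levels (distinct totals of non-folded players): 162, 185
Layer 1-162: A 162 + B 162 + D 162 + E 69 = 555 chips; eligible A, B, D
Layer 163-185: 23 each from A, B = 23*2 = 46 chips; eligible A, B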